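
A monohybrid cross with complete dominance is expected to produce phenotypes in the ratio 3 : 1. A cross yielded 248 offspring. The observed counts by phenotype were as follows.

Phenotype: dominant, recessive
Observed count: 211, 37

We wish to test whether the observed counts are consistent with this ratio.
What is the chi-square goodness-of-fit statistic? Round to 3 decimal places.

Ratio total = 4. Expected counts: 248×3/4 = 186, 248×1/4 = 62.
χ² = (211−186)²/186 + (37−62)²/62
   = 3.3602 + 10.0806
Sum = 13.441

13.441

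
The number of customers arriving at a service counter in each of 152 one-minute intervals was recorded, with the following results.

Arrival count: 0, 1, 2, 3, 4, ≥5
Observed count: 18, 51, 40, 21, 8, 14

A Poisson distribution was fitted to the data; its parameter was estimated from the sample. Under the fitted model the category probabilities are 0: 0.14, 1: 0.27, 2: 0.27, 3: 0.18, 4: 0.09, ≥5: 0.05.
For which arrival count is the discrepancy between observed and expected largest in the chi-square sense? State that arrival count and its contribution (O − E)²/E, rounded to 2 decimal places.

Expected counts E_i = n·p_i: 152×0.14 = 21.28, 152×0.27 = 41.04, 152×0.27 = 41.04, 152×0.18 = 27.36, 152×0.09 = 13.68, 152×0.05 = 7.6.
χ² = (18−21.28)²/21.28 + (51−41.04)²/41.04 + (40−41.04)²/41.04 + (21−27.36)²/27.36 + (8−13.68)²/13.68 + (14−7.6)²/7.6
   = 0.506 + 2.417 + 0.026 + 1.478 + 2.358 + 5.389
The largest term is for ≥5: 5.39.

≥5, 5.39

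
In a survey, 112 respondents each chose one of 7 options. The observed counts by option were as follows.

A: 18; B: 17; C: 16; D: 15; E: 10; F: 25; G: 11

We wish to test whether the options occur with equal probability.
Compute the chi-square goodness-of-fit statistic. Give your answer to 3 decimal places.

Expected count for each of the 7 categories: 112/7 = 16.
cat         O        E   (O−E)²/E
A          18       16     0.2500
B          17       16     0.0625
C          16       16     0.0000
D          15       16     0.0625
E          10       16     2.2500
F          25       16     5.0625
G          11       16     1.5625
Sum = 9.250

9.250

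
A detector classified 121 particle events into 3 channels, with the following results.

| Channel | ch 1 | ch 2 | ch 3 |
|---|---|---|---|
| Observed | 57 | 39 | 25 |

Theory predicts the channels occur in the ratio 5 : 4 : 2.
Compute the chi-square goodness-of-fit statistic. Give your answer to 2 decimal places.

1.05

Ratio total = 11. Expected counts: 121×5/11 = 55, 121×4/11 = 44, 121×2/11 = 22.
χ² = (57−55)²/55 + (39−44)²/44 + (25−22)²/22
   = 0.073 + 0.568 + 0.409
Sum = 1.05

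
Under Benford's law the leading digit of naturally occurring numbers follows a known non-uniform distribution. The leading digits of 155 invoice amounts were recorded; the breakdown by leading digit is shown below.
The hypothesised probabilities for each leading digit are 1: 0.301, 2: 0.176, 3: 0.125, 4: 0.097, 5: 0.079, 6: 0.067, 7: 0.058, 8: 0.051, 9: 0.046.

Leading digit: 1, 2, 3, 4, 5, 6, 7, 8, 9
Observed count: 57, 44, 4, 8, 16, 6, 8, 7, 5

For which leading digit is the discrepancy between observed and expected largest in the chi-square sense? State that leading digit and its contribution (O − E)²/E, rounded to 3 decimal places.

3, 12.201

Expected counts E_i = n·p_i: 155×0.301 = 46.655, 155×0.176 = 27.28, 155×0.125 = 19.375, 155×0.097 = 15.035, 155×0.079 = 12.245, 155×0.067 = 10.385, 155×0.058 = 8.99, 155×0.051 = 7.905, 155×0.046 = 7.13.
1: (57 − 46.655)²/46.655 = 107.019025/46.655 = 2.2938
2: (44 − 27.28)²/27.28 = 279.5584/27.28 = 10.2477
3: (4 − 19.375)²/19.375 = 236.390625/19.375 = 12.2008
4: (8 − 15.035)²/15.035 = 49.491225/15.035 = 3.2917
5: (16 − 12.245)²/12.245 = 14.100025/12.245 = 1.1515
6: (6 − 10.385)²/10.385 = 19.228225/10.385 = 1.8515
7: (8 − 8.99)²/8.99 = 0.9801/8.99 = 0.1090
8: (7 − 7.905)²/7.905 = 0.819025/7.905 = 0.1036
9: (5 − 7.13)²/7.13 = 4.5369/7.13 = 0.6363
The largest term is for 3: 12.201.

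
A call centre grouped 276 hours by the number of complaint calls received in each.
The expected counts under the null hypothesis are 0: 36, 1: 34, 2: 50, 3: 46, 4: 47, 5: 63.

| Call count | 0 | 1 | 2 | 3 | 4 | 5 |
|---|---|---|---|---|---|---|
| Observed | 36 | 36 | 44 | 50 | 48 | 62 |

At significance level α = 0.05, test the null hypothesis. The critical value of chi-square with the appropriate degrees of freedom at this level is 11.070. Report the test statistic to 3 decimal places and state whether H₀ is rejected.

χ² = (36−36)²/36 + (36−34)²/34 + (44−50)²/50 + (50−46)²/46 + (48−47)²/47 + (62−63)²/63
   = 0.0000 + 0.1176 + 0.7200 + 0.3478 + 0.0213 + 0.0159
Sum = 1.223
df = 5. Since 1.223 < 11.070, we do not reject H₀.

1.223; do not reject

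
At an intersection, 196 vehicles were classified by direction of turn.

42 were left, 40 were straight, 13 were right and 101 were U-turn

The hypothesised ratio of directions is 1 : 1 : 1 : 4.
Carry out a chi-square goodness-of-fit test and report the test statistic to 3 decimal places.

Ratio total = 7. Expected counts: 196×1/7 = 28, 196×1/7 = 28, 196×1/7 = 28, 196×4/7 = 112.
χ² = (42−28)²/28 + (40−28)²/28 + (13−28)²/28 + (101−112)²/112
   = 7.0000 + 5.1429 + 8.0357 + 1.0804
Sum = 21.259

21.259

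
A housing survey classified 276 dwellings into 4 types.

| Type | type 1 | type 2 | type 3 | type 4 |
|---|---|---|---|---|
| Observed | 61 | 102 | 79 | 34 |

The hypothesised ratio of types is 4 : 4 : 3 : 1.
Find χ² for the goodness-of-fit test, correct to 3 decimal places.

18.243

Ratio total = 12. Expected counts: 276×4/12 = 92, 276×4/12 = 92, 276×3/12 = 69, 276×1/12 = 23.
χ² = (61−92)²/92 + (102−92)²/92 + (79−69)²/69 + (34−23)²/23
   = 10.4457 + 1.0870 + 1.4493 + 5.2609
Sum = 18.243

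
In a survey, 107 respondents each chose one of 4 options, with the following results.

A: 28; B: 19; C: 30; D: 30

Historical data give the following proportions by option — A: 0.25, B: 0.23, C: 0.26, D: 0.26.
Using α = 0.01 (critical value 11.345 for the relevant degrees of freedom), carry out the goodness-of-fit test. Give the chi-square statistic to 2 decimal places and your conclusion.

Expected counts E_i = n·p_i: 107×0.25 = 26.75, 107×0.23 = 24.61, 107×0.26 = 27.82, 107×0.26 = 27.82.
A: (28 − 26.75)²/26.75 = 1.5625/26.75 = 0.058
B: (19 − 24.61)²/24.61 = 31.4721/24.61 = 1.279
C: (30 − 27.82)²/27.82 = 4.7524/27.82 = 0.171
D: (30 − 27.82)²/27.82 = 4.7524/27.82 = 0.171
Sum = 1.68
df = 3. Since 1.68 < 11.345, we do not reject H₀.

1.68; do not reject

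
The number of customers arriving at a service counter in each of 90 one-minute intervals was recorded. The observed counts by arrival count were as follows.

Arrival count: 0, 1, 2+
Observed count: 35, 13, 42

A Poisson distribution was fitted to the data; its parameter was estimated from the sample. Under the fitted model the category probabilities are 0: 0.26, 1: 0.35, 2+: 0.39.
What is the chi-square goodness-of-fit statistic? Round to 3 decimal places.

17.972

Expected counts E_i = n·p_i: 90×0.26 = 23.4, 90×0.35 = 31.5, 90×0.39 = 35.1.
χ² = (35−23.4)²/23.4 + (13−31.5)²/31.5 + (42−35.1)²/35.1
   = 5.7504 + 10.8651 + 1.3564
Sum = 17.972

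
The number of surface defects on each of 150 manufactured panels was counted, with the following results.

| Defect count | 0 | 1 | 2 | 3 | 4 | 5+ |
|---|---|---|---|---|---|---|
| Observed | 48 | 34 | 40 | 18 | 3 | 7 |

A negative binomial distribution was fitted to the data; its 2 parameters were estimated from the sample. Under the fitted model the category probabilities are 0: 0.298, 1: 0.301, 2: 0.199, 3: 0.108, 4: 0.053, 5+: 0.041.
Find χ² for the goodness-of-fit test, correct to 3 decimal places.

Expected counts E_i = n·p_i: 150×0.298 = 44.7, 150×0.301 = 45.15, 150×0.199 = 29.85, 150×0.108 = 16.2, 150×0.053 = 7.95, 150×0.041 = 6.15.
cat         O        E   (O−E)²/E
0          48     44.7     0.2436
1          34    45.15     2.7535
2          40    29.85     3.4513
3          18     16.2     0.2000
4           3     7.95     3.0821
5+          7     6.15     0.1175
Sum = 9.848

9.848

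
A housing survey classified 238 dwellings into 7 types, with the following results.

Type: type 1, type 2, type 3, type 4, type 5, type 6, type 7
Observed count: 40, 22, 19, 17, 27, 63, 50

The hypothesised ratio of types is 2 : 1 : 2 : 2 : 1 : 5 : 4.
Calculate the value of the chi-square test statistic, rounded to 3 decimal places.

Ratio total = 17. Expected counts: 238×2/17 = 28, 238×1/17 = 14, 238×2/17 = 28, 238×2/17 = 28, 238×1/17 = 14, 238×5/17 = 70, 238×4/17 = 56.
type 1: (40 − 28)²/28 = 144/28 = 5.1429
type 2: (22 − 14)²/14 = 64/14 = 4.5714
type 3: (19 − 28)²/28 = 81/28 = 2.8929
type 4: (17 − 28)²/28 = 121/28 = 4.3214
type 5: (27 − 14)²/14 = 169/14 = 12.0714
type 6: (63 − 70)²/70 = 49/70 = 0.7000
type 7: (50 − 56)²/56 = 36/56 = 0.6429
Sum = 30.343

30.343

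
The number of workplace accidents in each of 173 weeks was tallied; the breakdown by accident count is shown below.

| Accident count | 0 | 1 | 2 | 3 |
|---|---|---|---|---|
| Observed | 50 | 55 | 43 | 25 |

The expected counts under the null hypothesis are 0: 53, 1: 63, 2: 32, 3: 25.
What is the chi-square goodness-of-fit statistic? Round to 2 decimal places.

0: (50 − 53)²/53 = 9/53 = 0.170
1: (55 − 63)²/63 = 64/63 = 1.016
2: (43 − 32)²/32 = 121/32 = 3.781
3: (25 − 25)²/25 = 0/25 = 0.000
Sum = 4.97

4.97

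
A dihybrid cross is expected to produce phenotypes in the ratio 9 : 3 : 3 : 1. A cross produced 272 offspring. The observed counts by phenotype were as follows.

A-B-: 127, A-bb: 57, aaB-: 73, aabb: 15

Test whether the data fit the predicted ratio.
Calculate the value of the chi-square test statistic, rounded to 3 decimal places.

14.850

Ratio total = 16. Expected counts: 272×9/16 = 153, 272×3/16 = 51, 272×3/16 = 51, 272×1/16 = 17.
A-B-: (127 − 153)²/153 = 676/153 = 4.4183
A-bb: (57 − 51)²/51 = 36/51 = 0.7059
aaB-: (73 − 51)²/51 = 484/51 = 9.4902
aabb: (15 − 17)²/17 = 4/17 = 0.2353
Sum = 14.850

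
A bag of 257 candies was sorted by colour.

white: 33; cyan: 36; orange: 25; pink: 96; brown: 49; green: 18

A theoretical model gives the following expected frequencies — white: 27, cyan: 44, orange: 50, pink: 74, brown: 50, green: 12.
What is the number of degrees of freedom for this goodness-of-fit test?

There are k = 6 categories and no parameters were estimated from the data, so df = 6 − 1 = 5.

5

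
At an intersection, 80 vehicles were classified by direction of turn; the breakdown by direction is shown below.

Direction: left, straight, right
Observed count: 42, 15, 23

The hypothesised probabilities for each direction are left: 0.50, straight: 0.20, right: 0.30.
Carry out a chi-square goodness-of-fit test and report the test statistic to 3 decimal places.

0.204

Expected counts E_i = n·p_i: 80×0.50 = 40, 80×0.20 = 16, 80×0.30 = 24.
left: (42 − 40)²/40 = 4/40 = 0.1000
straight: (15 − 16)²/16 = 1/16 = 0.0625
right: (23 − 24)²/24 = 1/24 = 0.0417
Sum = 0.204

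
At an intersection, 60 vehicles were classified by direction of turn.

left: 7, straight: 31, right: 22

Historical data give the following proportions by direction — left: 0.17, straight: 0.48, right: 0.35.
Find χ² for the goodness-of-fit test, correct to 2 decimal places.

Expected counts E_i = n·p_i: 60×0.17 = 10.2, 60×0.48 = 28.8, 60×0.35 = 21.
left: (7 − 10.2)²/10.2 = 10.24/10.2 = 1.004
straight: (31 − 28.8)²/28.8 = 4.84/28.8 = 0.168
right: (22 − 21)²/21 = 1/21 = 0.048
Sum = 1.22

1.22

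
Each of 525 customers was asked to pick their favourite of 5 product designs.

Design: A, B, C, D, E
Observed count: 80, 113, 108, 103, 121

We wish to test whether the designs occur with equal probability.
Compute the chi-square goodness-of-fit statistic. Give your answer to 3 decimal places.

Expected count for each of the 5 categories: 525/5 = 105.
χ² = (80−105)²/105 + (113−105)²/105 + (108−105)²/105 + (103−105)²/105 + (121−105)²/105
   = 5.9524 + 0.6095 + 0.0857 + 0.0381 + 2.4381
Sum = 9.124

9.124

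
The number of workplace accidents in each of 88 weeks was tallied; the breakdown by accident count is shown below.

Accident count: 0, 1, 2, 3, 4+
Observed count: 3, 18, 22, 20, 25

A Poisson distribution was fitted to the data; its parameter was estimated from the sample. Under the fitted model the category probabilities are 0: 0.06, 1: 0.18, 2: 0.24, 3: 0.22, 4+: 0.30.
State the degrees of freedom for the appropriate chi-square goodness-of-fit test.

There are k = 5 categories and 1 parameter estimated from the data, so df = 5 − 1 − 1 = 3.

3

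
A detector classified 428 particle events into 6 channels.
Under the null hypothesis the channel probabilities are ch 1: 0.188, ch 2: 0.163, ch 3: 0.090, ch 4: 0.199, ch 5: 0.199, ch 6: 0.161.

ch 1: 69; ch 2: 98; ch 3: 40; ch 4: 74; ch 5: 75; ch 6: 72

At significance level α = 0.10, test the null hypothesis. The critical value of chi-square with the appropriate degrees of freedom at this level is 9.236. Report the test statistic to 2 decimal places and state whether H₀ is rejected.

Expected counts E_i = n·p_i: 428×0.188 = 80.464, 428×0.163 = 69.764, 428×0.090 = 38.52, 428×0.199 = 85.172, 428×0.199 = 85.172, 428×0.161 = 68.908.
cat         O        E   (O−E)²/E
ch 1       69   80.464      1.633
ch 2       98   69.764     11.428
ch 3       40    38.52      0.057
ch 4       74   85.172      1.465
ch 5       75   85.172      1.215
ch 6       72   68.908      0.139
Sum = 15.94
df = 5. Since 15.94 > 9.236, we reject H₀.

15.94; reject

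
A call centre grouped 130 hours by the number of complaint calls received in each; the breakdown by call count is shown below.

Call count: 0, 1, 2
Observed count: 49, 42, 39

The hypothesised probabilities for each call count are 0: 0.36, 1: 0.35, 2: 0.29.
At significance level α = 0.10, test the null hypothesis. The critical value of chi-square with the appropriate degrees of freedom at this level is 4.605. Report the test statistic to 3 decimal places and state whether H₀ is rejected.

Expected counts E_i = n·p_i: 130×0.36 = 46.8, 130×0.35 = 45.5, 130×0.29 = 37.7.
0: (49 − 46.8)²/46.8 = 4.84/46.8 = 0.1034
1: (42 − 45.5)²/45.5 = 12.25/45.5 = 0.2692
2: (39 − 37.7)²/37.7 = 1.69/37.7 = 0.0448
Sum = 0.417
df = 2. Since 0.417 < 4.605, we do not reject H₀.

0.417; do not reject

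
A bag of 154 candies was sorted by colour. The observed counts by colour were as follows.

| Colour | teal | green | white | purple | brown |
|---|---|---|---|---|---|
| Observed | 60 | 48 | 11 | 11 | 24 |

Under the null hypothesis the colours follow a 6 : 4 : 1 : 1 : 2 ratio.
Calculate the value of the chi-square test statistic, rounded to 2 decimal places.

1.09

Ratio total = 14. Expected counts: 154×6/14 = 66, 154×4/14 = 44, 154×1/14 = 11, 154×1/14 = 11, 154×2/14 = 22.
χ² = (60−66)²/66 + (48−44)²/44 + (11−11)²/11 + (11−11)²/11 + (24−22)²/22
   = 0.545 + 0.364 + 0.000 + 0.000 + 0.182
Sum = 1.09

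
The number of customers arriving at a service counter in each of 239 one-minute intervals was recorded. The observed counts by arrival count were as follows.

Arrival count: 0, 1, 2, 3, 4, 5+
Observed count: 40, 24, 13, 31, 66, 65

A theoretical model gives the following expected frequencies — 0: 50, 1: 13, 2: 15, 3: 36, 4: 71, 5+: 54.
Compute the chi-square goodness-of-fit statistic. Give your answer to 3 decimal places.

cat         O        E   (O−E)²/E
0          40       50     2.0000
1          24       13     9.3077
2          13       15     0.2667
3          31       36     0.6944
4          66       71     0.3521
5+         65       54     2.2407
Sum = 14.862

14.862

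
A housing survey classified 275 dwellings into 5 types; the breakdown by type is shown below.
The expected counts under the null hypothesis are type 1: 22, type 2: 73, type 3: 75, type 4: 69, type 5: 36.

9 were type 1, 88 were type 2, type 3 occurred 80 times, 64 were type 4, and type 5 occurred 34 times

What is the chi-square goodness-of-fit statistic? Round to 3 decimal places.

χ² = (9−22)²/22 + (88−73)²/73 + (80−75)²/75 + (64−69)²/69 + (34−36)²/36
   = 7.6818 + 3.0822 + 0.3333 + 0.3623 + 0.1111
Sum = 11.571

11.571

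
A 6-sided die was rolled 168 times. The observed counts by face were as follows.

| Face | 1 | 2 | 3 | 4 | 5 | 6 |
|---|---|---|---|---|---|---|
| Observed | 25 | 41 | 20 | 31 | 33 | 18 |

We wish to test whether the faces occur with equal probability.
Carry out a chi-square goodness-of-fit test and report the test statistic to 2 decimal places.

Expected count for each of the 6 categories: 168/6 = 28.
cat         O        E   (O−E)²/E
1          25       28      0.321
2          41       28      6.036
3          20       28      2.286
4          31       28      0.321
5          33       28      0.893
6          18       28      3.571
Sum = 13.43

13.43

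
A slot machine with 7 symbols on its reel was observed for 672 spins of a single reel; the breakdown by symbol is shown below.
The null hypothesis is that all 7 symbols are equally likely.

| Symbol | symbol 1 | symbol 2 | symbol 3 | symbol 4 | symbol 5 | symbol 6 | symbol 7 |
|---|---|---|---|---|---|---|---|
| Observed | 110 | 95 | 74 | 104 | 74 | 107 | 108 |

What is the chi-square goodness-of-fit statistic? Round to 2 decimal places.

15.56

Under H₀ each category has probability 1/7, so each expected count is 672/7 = 96.
symbol 1: (110 − 96)²/96 = 196/96 = 2.042
symbol 2: (95 − 96)²/96 = 1/96 = 0.010
symbol 3: (74 − 96)²/96 = 484/96 = 5.042
symbol 4: (104 − 96)²/96 = 64/96 = 0.667
symbol 5: (74 − 96)²/96 = 484/96 = 5.042
symbol 6: (107 − 96)²/96 = 121/96 = 1.260
symbol 7: (108 − 96)²/96 = 144/96 = 1.500
Sum = 15.56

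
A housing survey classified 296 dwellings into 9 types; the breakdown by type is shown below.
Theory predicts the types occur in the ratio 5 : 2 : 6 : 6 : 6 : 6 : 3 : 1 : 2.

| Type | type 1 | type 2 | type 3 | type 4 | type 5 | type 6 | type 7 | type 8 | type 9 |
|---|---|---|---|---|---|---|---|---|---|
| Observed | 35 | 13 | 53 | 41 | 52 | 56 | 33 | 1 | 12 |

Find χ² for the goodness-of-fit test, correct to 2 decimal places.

Ratio total = 37. Expected counts: 296×5/37 = 40, 296×2/37 = 16, 296×6/37 = 48, 296×6/37 = 48, 296×6/37 = 48, 296×6/37 = 48, 296×3/37 = 24, 296×1/37 = 8, 296×2/37 = 16.
cat         O        E   (O−E)²/E
type 1     35       40      0.625
type 2     13       16      0.563
type 3     53       48      0.521
type 4     41       48      1.021
type 5     52       48      0.333
type 6     56       48      1.333
type 7     33       24      3.375
type 8      1        8      6.125
type 9     12       16      1.000
Sum = 14.90

14.90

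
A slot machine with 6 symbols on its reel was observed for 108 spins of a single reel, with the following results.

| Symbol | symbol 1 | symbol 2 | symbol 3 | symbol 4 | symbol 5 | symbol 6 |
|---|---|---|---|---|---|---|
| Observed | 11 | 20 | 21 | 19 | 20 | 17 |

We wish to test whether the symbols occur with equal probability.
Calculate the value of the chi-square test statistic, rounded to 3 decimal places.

Under H₀ each category has probability 1/6, so each expected count is 108/6 = 18.
cat           O        E   (O−E)²/E
symbol 1     11       18     2.7222
symbol 2     20       18     0.2222
symbol 3     21       18     0.5000
symbol 4     19       18     0.0556
symbol 5     20       18     0.2222
symbol 6     17       18     0.0556
Sum = 3.778

3.778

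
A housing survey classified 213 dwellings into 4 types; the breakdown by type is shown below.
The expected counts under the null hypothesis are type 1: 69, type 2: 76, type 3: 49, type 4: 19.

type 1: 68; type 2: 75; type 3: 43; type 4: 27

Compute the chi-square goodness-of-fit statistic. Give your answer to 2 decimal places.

χ² = (68−69)²/69 + (75−76)²/76 + (43−49)²/49 + (27−19)²/19
   = 0.014 + 0.013 + 0.735 + 3.368
Sum = 4.13

4.13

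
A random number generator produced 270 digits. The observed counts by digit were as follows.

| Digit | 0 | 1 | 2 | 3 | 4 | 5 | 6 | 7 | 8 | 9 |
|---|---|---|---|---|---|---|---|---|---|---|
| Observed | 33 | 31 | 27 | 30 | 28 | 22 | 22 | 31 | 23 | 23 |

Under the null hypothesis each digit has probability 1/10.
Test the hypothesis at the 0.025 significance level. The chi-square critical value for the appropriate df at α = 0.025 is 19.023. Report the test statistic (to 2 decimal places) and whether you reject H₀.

Under H₀ each category has probability 1/10, so each expected count is 270/10 = 27.
χ² = (33−27)²/27 + (31−27)²/27 + (27−27)²/27 + (30−27)²/27 + (28−27)²/27 + (22−27)²/27 + (22−27)²/27 + (31−27)²/27 + (23−27)²/27 + (23−27)²/27
   = 1.333 + 0.593 + 0.000 + 0.333 + 0.037 + 0.926 + 0.926 + 0.593 + 0.593 + 0.593
Sum = 5.93
df = 9. Since 5.93 < 19.023, we do not reject H₀.

5.93; do not reject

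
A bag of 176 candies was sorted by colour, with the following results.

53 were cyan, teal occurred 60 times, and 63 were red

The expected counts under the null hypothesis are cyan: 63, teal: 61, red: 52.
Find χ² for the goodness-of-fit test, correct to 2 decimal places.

cat         O        E   (O−E)²/E
cyan       53       63      1.587
teal       60       61      0.016
red        63       52      2.327
Sum = 3.93

3.93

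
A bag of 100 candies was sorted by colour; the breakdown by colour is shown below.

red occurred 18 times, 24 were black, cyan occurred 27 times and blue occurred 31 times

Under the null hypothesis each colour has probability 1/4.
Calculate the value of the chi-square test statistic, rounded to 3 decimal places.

Expected count for each of the 4 categories: 100/4 = 25.
χ² = (18−25)²/25 + (24−25)²/25 + (27−25)²/25 + (31−25)²/25
   = 1.9600 + 0.0400 + 0.1600 + 1.4400
Sum = 3.600

3.600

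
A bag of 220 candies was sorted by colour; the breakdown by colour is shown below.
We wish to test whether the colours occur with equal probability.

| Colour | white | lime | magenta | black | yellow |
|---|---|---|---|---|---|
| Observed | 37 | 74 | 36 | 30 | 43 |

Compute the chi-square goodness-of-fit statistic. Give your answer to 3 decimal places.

27.500

Under H₀ each category has probability 1/5, so each expected count is 220/5 = 44.
cat          O        E   (O−E)²/E
white       37       44     1.1136
lime        74       44    20.4545
magenta     36       44     1.4545
black       30       44     4.4545
yellow      43       44     0.0227
Sum = 27.500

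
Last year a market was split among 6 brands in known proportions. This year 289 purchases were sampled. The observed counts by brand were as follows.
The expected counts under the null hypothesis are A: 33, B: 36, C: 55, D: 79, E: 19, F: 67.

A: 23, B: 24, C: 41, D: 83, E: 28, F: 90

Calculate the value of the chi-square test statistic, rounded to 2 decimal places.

cat         O        E   (O−E)²/E
A          23       33      3.030
B          24       36      4.000
C          41       55      3.564
D          83       79      0.203
E          28       19      4.263
F          90       67      7.896
Sum = 22.96

22.96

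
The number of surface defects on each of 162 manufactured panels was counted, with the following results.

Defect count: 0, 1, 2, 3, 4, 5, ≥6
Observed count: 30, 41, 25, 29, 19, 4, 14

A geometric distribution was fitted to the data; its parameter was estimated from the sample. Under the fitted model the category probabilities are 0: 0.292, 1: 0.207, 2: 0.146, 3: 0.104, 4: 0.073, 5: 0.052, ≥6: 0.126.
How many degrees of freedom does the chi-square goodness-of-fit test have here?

There are k = 7 categories and 1 parameter estimated from the data, so df = 7 − 1 − 1 = 5.

5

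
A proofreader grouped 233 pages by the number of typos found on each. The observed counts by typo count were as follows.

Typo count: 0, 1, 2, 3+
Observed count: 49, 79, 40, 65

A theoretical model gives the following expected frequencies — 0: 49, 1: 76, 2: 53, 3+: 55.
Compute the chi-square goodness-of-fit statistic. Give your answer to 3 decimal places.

cat         O        E   (O−E)²/E
0          49       49     0.0000
1          79       76     0.1184
2          40       53     3.1887
3+         65       55     1.8182
Sum = 5.125

5.125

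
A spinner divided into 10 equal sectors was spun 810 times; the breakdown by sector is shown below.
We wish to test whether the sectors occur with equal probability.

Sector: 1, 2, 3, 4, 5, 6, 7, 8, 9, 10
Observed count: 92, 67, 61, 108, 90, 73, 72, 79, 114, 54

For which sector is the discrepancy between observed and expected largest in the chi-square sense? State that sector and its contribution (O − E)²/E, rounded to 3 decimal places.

9, 13.444

Expected count for each of the 10 categories: 810/10 = 81.
1: (92 − 81)²/81 = 121/81 = 1.4938
2: (67 − 81)²/81 = 196/81 = 2.4198
3: (61 − 81)²/81 = 400/81 = 4.9383
4: (108 − 81)²/81 = 729/81 = 9.0000
5: (90 − 81)²/81 = 81/81 = 1.0000
6: (73 − 81)²/81 = 64/81 = 0.7901
7: (72 − 81)²/81 = 81/81 = 1.0000
8: (79 − 81)²/81 = 4/81 = 0.0494
9: (114 − 81)²/81 = 1089/81 = 13.4444
10: (54 − 81)²/81 = 729/81 = 9.0000
The largest term is for 9: 13.444.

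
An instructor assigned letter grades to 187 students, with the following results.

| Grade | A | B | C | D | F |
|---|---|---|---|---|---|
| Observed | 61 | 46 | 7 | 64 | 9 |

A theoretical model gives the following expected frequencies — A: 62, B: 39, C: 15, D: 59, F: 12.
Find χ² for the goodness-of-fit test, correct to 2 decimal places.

6.71

χ² = (61−62)²/62 + (46−39)²/39 + (7−15)²/15 + (64−59)²/59 + (9−12)²/12
   = 0.016 + 1.256 + 4.267 + 0.424 + 0.750
Sum = 6.71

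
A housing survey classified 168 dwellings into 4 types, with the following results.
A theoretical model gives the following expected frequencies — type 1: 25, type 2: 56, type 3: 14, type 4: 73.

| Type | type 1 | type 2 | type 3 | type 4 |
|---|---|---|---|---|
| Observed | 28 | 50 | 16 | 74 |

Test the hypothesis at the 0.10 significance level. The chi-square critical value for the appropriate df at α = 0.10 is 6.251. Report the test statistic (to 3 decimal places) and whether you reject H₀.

type 1: (28 − 25)²/25 = 9/25 = 0.3600
type 2: (50 − 56)²/56 = 36/56 = 0.6429
type 3: (16 − 14)²/14 = 4/14 = 0.2857
type 4: (74 − 73)²/73 = 1/73 = 0.0137
Sum = 1.302
df = 3. Since 1.302 < 6.251, we do not reject H₀.

1.302; do not reject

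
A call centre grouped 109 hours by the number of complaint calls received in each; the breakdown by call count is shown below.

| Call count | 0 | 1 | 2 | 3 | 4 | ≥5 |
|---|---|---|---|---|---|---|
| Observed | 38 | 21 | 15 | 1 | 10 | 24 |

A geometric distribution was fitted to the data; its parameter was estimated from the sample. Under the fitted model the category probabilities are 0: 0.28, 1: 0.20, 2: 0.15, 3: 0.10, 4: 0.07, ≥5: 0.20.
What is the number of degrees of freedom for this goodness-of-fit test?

4

There are k = 6 categories and 1 parameter estimated from the data, so df = 6 − 1 − 1 = 4.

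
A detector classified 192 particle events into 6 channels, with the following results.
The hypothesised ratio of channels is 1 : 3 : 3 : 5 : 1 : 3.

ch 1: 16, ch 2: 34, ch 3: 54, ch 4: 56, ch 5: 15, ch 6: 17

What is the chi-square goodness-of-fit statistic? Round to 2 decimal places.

Ratio total = 16. Expected counts: 192×1/16 = 12, 192×3/16 = 36, 192×3/16 = 36, 192×5/16 = 60, 192×1/16 = 12, 192×3/16 = 36.
cat         O        E   (O−E)²/E
ch 1       16       12      1.333
ch 2       34       36      0.111
ch 3       54       36      9.000
ch 4       56       60      0.267
ch 5       15       12      0.750
ch 6       17       36     10.028
Sum = 21.49

21.49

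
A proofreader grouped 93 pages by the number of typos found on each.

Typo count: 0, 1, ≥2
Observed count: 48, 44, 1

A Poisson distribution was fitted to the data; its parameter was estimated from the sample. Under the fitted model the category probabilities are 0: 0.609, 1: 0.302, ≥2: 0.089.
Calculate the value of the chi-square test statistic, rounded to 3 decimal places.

Expected counts E_i = n·p_i: 93×0.609 = 56.637, 93×0.302 = 28.086, 93×0.089 = 8.277.
0: (48 − 56.637)²/56.637 = 74.597769/56.637 = 1.3171
1: (44 − 28.086)²/28.086 = 253.255396/28.086 = 9.0171
≥2: (1 − 8.277)²/8.277 = 52.954729/8.277 = 6.3978
Sum = 16.732

16.732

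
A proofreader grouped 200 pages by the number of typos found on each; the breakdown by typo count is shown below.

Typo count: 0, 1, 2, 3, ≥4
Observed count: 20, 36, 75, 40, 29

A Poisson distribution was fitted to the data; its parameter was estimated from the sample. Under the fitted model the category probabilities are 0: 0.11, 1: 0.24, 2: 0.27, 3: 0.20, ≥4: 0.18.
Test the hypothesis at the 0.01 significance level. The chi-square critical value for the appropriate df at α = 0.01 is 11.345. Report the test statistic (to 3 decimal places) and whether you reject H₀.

12.710; reject

Expected counts E_i = n·p_i: 200×0.11 = 22, 200×0.24 = 48, 200×0.27 = 54, 200×0.20 = 40, 200×0.18 = 36.
0: (20 − 22)²/22 = 4/22 = 0.1818
1: (36 − 48)²/48 = 144/48 = 3.0000
2: (75 − 54)²/54 = 441/54 = 8.1667
3: (40 − 40)²/40 = 0/40 = 0.0000
≥4: (29 − 36)²/36 = 49/36 = 1.3611
Sum = 12.710
df = 3. Since 12.710 > 11.345, we reject H₀.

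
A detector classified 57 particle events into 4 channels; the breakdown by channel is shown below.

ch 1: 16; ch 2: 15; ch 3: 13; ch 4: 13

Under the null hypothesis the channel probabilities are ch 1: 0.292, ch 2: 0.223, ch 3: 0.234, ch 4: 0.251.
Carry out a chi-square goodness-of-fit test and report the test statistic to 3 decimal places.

Expected counts E_i = n·p_i: 57×0.292 = 16.644, 57×0.223 = 12.711, 57×0.234 = 13.338, 57×0.251 = 14.307.
ch 1: (16 − 16.644)²/16.644 = 0.414736/16.644 = 0.0249
ch 2: (15 − 12.711)²/12.711 = 5.239521/12.711 = 0.4122
ch 3: (13 − 13.338)²/13.338 = 0.114244/13.338 = 0.0086
ch 4: (13 − 14.307)²/14.307 = 1.708249/14.307 = 0.1194
Sum = 0.565

0.565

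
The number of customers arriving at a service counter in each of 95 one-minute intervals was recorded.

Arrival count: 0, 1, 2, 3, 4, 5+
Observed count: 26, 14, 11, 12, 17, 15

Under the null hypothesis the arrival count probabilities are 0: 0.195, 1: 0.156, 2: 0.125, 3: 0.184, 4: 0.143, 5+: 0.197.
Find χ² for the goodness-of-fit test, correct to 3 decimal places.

6.440

Expected counts E_i = n·p_i: 95×0.195 = 18.525, 95×0.156 = 14.82, 95×0.125 = 11.875, 95×0.184 = 17.48, 95×0.143 = 13.585, 95×0.197 = 18.715.
cat         O        E   (O−E)²/E
0          26   18.525     3.0162
1          14    14.82     0.0454
2          11   11.875     0.0645
3          12    17.48     1.7180
4          17   13.585     0.8585
5+         15   18.715     0.7374
Sum = 6.440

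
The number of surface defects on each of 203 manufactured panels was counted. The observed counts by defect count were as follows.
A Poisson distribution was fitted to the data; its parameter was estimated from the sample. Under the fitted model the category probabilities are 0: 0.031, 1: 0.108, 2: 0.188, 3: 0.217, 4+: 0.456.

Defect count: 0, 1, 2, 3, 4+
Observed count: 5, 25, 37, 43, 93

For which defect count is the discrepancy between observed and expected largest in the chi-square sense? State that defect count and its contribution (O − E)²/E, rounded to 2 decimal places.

1, 0.43

Expected counts E_i = n·p_i: 203×0.031 = 6.293, 203×0.108 = 21.924, 203×0.188 = 38.164, 203×0.217 = 44.051, 203×0.456 = 92.568.
0: (5 − 6.293)²/6.293 = 1.671849/6.293 = 0.266
1: (25 − 21.924)²/21.924 = 9.461776/21.924 = 0.432
2: (37 − 38.164)²/38.164 = 1.354896/38.164 = 0.036
3: (43 − 44.051)²/44.051 = 1.104601/44.051 = 0.025
4+: (93 − 92.568)²/92.568 = 0.186624/92.568 = 0.002
The largest term is for 1: 0.43.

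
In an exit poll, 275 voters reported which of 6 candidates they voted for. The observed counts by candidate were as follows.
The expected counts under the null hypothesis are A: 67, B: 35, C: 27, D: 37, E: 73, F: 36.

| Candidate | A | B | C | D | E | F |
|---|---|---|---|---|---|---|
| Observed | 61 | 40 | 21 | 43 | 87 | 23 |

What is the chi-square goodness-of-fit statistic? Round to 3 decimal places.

10.937

cat         O        E   (O−E)²/E
A          61       67     0.5373
B          40       35     0.7143
C          21       27     1.3333
D          43       37     0.9730
E          87       73     2.6849
F          23       36     4.6944
Sum = 10.937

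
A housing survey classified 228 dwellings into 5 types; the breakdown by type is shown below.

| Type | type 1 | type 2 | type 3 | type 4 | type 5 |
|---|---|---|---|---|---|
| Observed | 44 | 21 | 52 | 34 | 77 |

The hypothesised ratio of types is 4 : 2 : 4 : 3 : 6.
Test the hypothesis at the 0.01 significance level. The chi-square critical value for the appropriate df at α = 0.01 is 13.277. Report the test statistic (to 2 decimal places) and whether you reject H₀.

Ratio total = 19. Expected counts: 228×4/19 = 48, 228×2/19 = 24, 228×4/19 = 48, 228×3/19 = 36, 228×6/19 = 72.
cat         O        E   (O−E)²/E
type 1     44       48      0.333
type 2     21       24      0.375
type 3     52       48      0.333
type 4     34       36      0.111
type 5     77       72      0.347
Sum = 1.50
df = 4. Since 1.50 < 13.277, we do not reject H₀.

1.50; do not reject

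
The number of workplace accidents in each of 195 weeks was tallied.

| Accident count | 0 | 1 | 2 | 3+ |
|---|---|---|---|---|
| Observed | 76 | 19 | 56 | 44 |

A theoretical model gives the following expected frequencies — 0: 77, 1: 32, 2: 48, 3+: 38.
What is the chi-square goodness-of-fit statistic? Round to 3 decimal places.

cat         O        E   (O−E)²/E
0          76       77     0.0130
1          19       32     5.2813
2          56       48     1.3333
3+         44       38     0.9474
Sum = 7.575

7.575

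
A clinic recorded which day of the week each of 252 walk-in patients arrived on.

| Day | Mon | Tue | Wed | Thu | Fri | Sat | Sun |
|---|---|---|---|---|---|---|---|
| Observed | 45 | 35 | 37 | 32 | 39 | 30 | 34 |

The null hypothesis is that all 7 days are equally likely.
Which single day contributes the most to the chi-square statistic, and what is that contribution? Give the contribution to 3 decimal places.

Under H₀ each category has probability 1/7, so each expected count is 252/7 = 36.
cat         O        E   (O−E)²/E
Mon        45       36     2.2500
Tue        35       36     0.0278
Wed        37       36     0.0278
Thu        32       36     0.4444
Fri        39       36     0.2500
Sat        30       36     1.0000
Sun        34       36     0.1111
The largest term is for Mon: 2.250.

Mon, 2.250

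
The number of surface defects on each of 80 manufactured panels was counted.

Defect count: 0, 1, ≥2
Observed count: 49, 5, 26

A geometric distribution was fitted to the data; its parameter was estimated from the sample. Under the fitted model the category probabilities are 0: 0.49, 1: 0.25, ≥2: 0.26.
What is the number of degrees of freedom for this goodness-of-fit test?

1

There are k = 3 categories and 1 parameter estimated from the data, so df = 3 − 1 − 1 = 1.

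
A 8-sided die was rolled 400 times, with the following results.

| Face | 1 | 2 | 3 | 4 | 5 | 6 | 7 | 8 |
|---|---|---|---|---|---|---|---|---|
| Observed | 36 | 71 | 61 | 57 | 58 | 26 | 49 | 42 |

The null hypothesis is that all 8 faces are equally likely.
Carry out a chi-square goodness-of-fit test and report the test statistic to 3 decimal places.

Expected count for each of the 8 categories: 400/8 = 50.
1: (36 − 50)²/50 = 196/50 = 3.9200
2: (71 − 50)²/50 = 441/50 = 8.8200
3: (61 − 50)²/50 = 121/50 = 2.4200
4: (57 − 50)²/50 = 49/50 = 0.9800
5: (58 − 50)²/50 = 64/50 = 1.2800
6: (26 − 50)²/50 = 576/50 = 11.5200
7: (49 − 50)²/50 = 1/50 = 0.0200
8: (42 − 50)²/50 = 64/50 = 1.2800
Sum = 30.240

30.240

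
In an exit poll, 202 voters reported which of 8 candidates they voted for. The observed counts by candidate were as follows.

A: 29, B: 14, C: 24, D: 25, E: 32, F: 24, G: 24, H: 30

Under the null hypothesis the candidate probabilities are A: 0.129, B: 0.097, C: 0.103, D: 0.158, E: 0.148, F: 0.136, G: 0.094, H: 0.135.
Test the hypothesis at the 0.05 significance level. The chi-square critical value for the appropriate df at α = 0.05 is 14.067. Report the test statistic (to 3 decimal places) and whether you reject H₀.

6.101; do not reject

Expected counts E_i = n·p_i: 202×0.129 = 26.058, 202×0.097 = 19.594, 202×0.103 = 20.806, 202×0.158 = 31.916, 202×0.148 = 29.896, 202×0.136 = 27.472, 202×0.094 = 18.988, 202×0.135 = 27.27.
A: (29 − 26.058)²/26.058 = 8.655364/26.058 = 0.3322
B: (14 − 19.594)²/19.594 = 31.292836/19.594 = 1.5971
C: (24 − 20.806)²/20.806 = 10.201636/20.806 = 0.4903
D: (25 − 31.916)²/31.916 = 47.831056/31.916 = 1.4987
E: (32 − 29.896)²/29.896 = 4.426816/29.896 = 0.1481
F: (24 − 27.472)²/27.472 = 12.054784/27.472 = 0.4388
G: (24 − 18.988)²/18.988 = 25.120144/18.988 = 1.3229
H: (30 − 27.27)²/27.27 = 7.4529/27.27 = 0.2733
Sum = 6.101
df = 7. Since 6.101 < 14.067, we do not reject H₀.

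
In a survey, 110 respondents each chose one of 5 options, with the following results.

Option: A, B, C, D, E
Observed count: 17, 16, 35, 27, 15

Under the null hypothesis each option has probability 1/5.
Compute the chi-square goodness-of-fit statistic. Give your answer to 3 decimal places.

Under H₀ each category has probability 1/5, so each expected count is 110/5 = 22.
cat         O        E   (O−E)²/E
A          17       22     1.1364
B          16       22     1.6364
C          35       22     7.6818
D          27       22     1.1364
E          15       22     2.2273
Sum = 13.818

13.818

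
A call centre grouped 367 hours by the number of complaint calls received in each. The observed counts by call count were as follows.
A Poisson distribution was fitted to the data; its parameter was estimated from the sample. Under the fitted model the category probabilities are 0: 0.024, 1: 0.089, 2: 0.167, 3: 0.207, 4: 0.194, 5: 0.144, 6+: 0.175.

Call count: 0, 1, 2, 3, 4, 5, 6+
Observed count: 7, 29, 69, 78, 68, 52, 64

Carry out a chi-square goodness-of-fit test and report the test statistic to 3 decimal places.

Expected counts E_i = n·p_i: 367×0.024 = 8.808, 367×0.089 = 32.663, 367×0.167 = 61.289, 367×0.207 = 75.969, 367×0.194 = 71.198, 367×0.144 = 52.848, 367×0.175 = 64.225.
0: (7 − 8.808)²/8.808 = 3.268864/8.808 = 0.3711
1: (29 − 32.663)²/32.663 = 13.417569/32.663 = 0.4108
2: (69 − 61.289)²/61.289 = 59.459521/61.289 = 0.9701
3: (78 − 75.969)²/75.969 = 4.124961/75.969 = 0.0543
4: (68 − 71.198)²/71.198 = 10.227204/71.198 = 0.1436
5: (52 − 52.848)²/52.848 = 0.719104/52.848 = 0.0136
6+: (64 − 64.225)²/64.225 = 0.050625/64.225 = 0.0008
Sum = 1.964

1.964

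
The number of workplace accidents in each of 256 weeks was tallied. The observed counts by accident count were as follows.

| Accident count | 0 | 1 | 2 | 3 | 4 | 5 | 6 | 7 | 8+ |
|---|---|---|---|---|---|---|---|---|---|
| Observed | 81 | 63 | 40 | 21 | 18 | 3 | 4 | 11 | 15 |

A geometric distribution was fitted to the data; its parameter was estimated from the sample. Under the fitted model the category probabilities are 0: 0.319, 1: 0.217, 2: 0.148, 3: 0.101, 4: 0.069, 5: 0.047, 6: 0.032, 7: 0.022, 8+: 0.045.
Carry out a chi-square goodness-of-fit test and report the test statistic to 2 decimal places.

Expected counts E_i = n·p_i: 256×0.319 = 81.664, 256×0.217 = 55.552, 256×0.148 = 37.888, 256×0.101 = 25.856, 256×0.069 = 17.664, 256×0.047 = 12.032, 256×0.032 = 8.192, 256×0.022 = 5.632, 256×0.045 = 11.52.
0: (81 − 81.664)²/81.664 = 0.440896/81.664 = 0.005
1: (63 − 55.552)²/55.552 = 55.472704/55.552 = 0.999
2: (40 − 37.888)²/37.888 = 4.460544/37.888 = 0.118
3: (21 − 25.856)²/25.856 = 23.580736/25.856 = 0.912
4: (18 − 17.664)²/17.664 = 0.112896/17.664 = 0.006
5: (3 − 12.032)²/12.032 = 81.577024/12.032 = 6.780
6: (4 − 8.192)²/8.192 = 17.572864/8.192 = 2.145
7: (11 − 5.632)²/5.632 = 28.815424/5.632 = 5.116
8+: (15 − 11.52)²/11.52 = 12.1104/11.52 = 1.051
Sum = 17.13

17.13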